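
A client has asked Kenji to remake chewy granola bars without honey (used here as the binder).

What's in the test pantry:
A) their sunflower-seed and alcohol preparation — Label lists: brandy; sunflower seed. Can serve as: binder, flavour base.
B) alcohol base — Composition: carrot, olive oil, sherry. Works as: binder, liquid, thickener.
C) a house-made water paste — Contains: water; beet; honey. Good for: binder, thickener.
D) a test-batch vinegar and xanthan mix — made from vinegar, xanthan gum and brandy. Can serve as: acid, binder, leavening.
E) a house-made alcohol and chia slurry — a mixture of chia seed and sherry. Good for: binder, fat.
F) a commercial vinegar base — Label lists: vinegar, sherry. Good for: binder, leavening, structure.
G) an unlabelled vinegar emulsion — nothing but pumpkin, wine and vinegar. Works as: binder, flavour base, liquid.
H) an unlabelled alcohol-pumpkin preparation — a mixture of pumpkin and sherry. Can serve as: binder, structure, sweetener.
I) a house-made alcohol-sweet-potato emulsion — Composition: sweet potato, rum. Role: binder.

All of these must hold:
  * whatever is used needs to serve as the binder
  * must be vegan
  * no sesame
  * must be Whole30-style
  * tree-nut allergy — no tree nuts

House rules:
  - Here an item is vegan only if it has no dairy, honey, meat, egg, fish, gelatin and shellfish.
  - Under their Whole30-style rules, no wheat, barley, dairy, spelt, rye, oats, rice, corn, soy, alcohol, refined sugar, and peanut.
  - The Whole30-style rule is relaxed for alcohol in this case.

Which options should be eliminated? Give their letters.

A: alcohol is permitted under the Whole30-style carve-out; nothing else excluded — OK
B: alcohol is permitted under the Whole30-style carve-out; nothing else excluded — keep
C: has honey, so not vegan — reject
D: alcohol is permitted under the Whole30-style carve-out; nothing else excluded — keep
E: alcohol is permitted under the Whole30-style carve-out; nothing else excluded — valid
F: alcohol is permitted under the Whole30-style carve-out; nothing else excluded — keep
G: alcohol is permitted under the Whole30-style carve-out; nothing else excluded — OK
H: alcohol is permitted under the Whole30-style carve-out; nothing else excluded — OK
I: alcohol is permitted under the Whole30-style carve-out; nothing else excluded — OK

C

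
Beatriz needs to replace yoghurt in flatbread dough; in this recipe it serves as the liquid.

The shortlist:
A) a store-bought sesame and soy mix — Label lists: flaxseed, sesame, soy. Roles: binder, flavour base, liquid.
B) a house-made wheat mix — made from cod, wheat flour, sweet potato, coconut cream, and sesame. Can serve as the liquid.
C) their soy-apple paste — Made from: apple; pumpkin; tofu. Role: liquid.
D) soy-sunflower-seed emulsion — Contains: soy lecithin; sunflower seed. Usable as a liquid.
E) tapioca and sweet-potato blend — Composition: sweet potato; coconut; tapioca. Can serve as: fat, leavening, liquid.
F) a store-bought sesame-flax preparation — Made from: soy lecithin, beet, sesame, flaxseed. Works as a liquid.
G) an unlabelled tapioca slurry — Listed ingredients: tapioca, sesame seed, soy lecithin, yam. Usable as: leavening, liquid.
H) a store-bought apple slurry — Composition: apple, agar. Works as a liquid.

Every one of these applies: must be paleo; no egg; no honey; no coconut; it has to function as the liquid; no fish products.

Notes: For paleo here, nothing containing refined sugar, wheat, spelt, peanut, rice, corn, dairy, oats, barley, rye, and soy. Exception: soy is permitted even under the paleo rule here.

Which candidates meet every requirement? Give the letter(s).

A, C, D, F, G, H

A: soy is permitted under the paleo carve-out; nothing else excluded — keep
B: has wheat flour, so not paleo; has coconut cream, so not coconut-free (and 1 more) — no
C: soy is permitted under the paleo carve-out; nothing else excluded — keep
D: soy is permitted under the paleo carve-out; nothing else excluded — keep
E: has coconut, so not coconut-free — out
F: soy is permitted under the paleo carve-out; nothing else excluded — keep
G: soy is permitted under the paleo carve-out; nothing else excluded — valid
H: works as a liquid, no coconut, no egg — keep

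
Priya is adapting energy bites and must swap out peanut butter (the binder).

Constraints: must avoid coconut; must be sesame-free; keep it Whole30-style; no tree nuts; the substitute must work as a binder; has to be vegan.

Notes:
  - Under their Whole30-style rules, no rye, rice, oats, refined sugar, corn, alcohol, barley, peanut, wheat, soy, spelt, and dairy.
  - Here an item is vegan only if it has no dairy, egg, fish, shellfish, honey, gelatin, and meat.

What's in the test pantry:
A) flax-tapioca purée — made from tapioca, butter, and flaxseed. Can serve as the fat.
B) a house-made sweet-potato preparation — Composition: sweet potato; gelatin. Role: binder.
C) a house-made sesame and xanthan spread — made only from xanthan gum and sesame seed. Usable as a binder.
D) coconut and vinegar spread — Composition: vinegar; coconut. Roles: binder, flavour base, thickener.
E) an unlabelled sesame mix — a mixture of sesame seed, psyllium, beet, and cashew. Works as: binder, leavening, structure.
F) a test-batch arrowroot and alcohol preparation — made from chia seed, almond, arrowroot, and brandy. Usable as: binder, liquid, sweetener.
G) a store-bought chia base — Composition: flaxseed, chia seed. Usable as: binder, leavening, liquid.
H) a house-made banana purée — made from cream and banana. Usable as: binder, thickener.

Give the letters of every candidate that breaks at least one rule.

A, B, C, D, E, F, H

A: not usable as a binder; has butter, so not Whole30-style (and 1 more) — no
B: has gelatin, so not vegan — out
C: has sesame seed, so not sesame-free — out
D: has coconut, so not coconut-free — out
E: has sesame seed, so not sesame-free; has cashew, so not tree-nut-free — reject
F: has brandy, so not Whole30-style; has almond, so not tree-nut-free — no
G: all constraints satisfied — OK
H: has cream, so not Whole30-style; has cream, so not vegan — out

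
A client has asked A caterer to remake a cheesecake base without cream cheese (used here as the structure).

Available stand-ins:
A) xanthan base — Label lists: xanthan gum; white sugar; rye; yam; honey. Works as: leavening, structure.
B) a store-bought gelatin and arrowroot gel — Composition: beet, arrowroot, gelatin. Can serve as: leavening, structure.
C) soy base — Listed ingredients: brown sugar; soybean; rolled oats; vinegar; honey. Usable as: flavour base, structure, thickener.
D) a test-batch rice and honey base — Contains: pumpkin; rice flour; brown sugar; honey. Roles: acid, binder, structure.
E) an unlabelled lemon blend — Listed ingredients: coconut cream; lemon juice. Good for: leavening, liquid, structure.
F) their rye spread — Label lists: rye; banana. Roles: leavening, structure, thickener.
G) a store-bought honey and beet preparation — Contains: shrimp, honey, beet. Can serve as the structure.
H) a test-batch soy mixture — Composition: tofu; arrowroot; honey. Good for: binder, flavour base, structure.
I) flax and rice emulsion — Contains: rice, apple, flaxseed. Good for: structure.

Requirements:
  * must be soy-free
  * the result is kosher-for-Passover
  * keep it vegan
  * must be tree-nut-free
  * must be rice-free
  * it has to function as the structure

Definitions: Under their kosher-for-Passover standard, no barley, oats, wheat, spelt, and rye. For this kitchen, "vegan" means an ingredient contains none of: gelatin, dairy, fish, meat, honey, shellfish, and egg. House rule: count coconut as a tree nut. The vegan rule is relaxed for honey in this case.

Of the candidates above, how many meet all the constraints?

0

A: has rye, so not kosher-for-Passover — out
B: has gelatin, so not vegan — reject
C: has rolled oats, so not kosher-for-Passover; has soybean, so not soy-free — out
D: has rice flour, so not rice-free — out
E: has coconut cream, so not tree-nut-free — no
F: has rye, so not kosher-for-Passover — out
G: has shrimp, so not vegan — out
H: has tofu, so not soy-free — no
I: has rice, so not rice-free — out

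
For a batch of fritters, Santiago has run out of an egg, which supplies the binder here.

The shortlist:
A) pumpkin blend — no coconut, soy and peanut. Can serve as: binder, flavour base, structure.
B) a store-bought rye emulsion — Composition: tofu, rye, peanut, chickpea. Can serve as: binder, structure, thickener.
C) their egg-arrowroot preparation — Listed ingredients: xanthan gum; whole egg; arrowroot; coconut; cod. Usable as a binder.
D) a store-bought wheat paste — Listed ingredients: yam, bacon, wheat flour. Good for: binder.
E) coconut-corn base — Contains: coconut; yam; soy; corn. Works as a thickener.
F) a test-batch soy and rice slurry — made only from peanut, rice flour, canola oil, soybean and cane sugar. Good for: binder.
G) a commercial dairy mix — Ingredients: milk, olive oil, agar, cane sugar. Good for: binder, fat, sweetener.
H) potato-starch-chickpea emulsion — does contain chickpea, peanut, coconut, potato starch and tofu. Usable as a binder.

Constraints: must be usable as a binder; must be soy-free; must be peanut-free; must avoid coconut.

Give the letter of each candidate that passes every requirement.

A, D, G

A: works as a binder, no peanut, no soy — valid
B: has peanut, so not peanut-free; has tofu, so not soy-free — no
C: has coconut, so not coconut-free — out
D: works as a binder, no peanut, no coconut — OK
E: not usable as a binder; has coconut, so not coconut-free (and 1 more) — out
F: has peanut, so not peanut-free; has soybean, so not soy-free — reject
G: works as a binder, no soy, no peanut — OK
H: has peanut, so not peanut-free; has coconut, so not coconut-free (and 1 more) — no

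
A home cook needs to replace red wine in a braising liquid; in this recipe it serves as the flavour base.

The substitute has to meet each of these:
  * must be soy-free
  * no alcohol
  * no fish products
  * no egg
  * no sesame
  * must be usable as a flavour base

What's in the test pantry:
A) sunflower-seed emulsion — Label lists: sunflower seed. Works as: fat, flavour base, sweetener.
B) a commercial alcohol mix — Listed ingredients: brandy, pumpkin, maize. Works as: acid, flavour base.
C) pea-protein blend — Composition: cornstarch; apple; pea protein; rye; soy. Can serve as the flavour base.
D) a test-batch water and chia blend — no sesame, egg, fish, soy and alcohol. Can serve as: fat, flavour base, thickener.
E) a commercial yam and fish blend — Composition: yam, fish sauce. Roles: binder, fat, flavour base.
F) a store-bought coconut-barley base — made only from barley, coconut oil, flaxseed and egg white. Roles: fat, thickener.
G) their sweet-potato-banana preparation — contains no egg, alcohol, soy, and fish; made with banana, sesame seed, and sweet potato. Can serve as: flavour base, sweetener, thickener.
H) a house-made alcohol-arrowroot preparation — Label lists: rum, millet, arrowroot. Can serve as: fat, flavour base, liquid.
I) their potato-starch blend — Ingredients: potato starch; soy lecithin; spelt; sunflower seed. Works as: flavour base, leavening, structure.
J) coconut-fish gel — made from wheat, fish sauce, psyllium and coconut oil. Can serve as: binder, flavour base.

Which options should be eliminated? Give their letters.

A: all constraints satisfied — valid
B: has brandy, so not alcohol-free — no
C: has soy, so not soy-free — no
D: works as a flavour base, no egg, no soy — keep
E: has fish sauce, so not fish-free — no
F: not usable as a flavour base; has egg white, so not egg-free — out
G: has sesame seed, so not sesame-free — reject
H: has rum, so not alcohol-free — reject
I: has soy lecithin, so not soy-free — out
J: has fish sauce, so not fish-free — reject

B, C, E, F, G, H, I, J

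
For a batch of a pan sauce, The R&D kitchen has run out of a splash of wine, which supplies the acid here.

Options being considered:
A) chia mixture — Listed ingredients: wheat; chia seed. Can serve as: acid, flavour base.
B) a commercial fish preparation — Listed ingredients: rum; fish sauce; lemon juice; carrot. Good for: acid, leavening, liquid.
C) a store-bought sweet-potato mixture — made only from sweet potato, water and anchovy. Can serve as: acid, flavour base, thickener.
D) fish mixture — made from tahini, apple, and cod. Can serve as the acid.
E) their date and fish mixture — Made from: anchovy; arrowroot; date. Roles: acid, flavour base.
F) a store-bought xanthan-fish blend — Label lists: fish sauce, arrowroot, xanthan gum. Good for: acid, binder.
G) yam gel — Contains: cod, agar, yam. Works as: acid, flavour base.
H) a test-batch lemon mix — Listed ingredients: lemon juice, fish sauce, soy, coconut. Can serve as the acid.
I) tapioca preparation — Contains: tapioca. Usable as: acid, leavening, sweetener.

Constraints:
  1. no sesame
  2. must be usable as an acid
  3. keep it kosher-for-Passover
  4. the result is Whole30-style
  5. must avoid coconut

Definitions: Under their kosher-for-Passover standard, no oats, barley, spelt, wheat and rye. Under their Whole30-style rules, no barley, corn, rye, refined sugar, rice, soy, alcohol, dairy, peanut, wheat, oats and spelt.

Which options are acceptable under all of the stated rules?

A: has wheat, so not kosher-for-Passover; has wheat, so not Whole30-style — reject
B: has rum, so not Whole30-style — reject
C: all constraints satisfied — valid
D: has tahini, so not sesame-free — reject
E: works as an acid, Whole30-style, no coconut — OK
F: only fish sauce, arrowroot and xanthan gum; none excluded — valid
G: only cod, agar, and yam; none excluded — OK
H: has soy, so not Whole30-style; has coconut, so not coconut-free — out
I: only tapioca; none excluded — keep

C, E, F, G, I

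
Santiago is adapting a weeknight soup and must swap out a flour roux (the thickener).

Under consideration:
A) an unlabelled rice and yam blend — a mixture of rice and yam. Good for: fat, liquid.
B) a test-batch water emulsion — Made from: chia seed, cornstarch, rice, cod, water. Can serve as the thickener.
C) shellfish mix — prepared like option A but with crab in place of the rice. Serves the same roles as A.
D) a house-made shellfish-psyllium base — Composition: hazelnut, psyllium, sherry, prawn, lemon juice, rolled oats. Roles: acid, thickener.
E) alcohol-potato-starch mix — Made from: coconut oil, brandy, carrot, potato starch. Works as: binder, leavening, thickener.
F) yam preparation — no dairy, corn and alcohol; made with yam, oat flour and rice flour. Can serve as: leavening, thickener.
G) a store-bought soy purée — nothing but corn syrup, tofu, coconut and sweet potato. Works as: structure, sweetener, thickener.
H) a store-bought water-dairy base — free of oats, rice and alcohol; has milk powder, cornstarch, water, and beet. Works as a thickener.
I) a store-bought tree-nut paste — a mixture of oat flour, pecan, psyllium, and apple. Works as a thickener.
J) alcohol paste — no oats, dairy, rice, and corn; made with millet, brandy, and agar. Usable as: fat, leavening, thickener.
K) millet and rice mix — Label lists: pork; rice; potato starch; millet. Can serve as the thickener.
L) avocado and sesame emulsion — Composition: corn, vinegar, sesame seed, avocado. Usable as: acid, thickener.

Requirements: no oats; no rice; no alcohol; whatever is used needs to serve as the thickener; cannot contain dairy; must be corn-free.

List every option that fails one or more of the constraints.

A, B, C, D, E, F, G, H, I, J, K, L

A: not usable as a thickener; has rice, so not rice-free — no
B: has rice, so not rice-free; has cornstarch, so not corn-free — no
C: not usable as a thickener — no
D: has rolled oats, so not oat-free; has sherry, so not alcohol-free — reject
E: has brandy, so not alcohol-free — no
F: has rice flour, so not rice-free; has oat flour, so not oat-free — reject
G: has corn syrup, so not corn-free — reject
H: has cornstarch, so not corn-free; has milk powder, so not dairy-free — reject
I: has oat flour, so not oat-free — no
J: has brandy, so not alcohol-free — no
K: has rice, so not rice-free — out
L: has corn, so not corn-free — reject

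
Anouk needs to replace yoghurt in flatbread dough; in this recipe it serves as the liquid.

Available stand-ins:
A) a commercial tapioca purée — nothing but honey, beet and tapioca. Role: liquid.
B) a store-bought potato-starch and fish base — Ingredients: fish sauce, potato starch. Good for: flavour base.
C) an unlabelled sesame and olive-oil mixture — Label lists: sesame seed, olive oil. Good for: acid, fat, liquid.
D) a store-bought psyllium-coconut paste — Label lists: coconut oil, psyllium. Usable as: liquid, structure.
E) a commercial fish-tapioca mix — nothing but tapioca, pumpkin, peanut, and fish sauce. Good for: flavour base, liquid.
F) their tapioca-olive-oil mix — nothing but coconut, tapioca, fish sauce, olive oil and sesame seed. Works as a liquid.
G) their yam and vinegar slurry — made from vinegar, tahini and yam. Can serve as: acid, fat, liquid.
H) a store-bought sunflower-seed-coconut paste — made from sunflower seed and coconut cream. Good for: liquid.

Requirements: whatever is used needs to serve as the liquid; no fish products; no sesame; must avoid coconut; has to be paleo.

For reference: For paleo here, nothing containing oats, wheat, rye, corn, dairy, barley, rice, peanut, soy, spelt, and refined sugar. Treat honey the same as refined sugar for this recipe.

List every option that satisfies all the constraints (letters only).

A: has honey, so not paleo — reject
B: not usable as a liquid; has fish sauce, so not fish-free — reject
C: has sesame seed, so not sesame-free — out
D: has coconut oil, so not coconut-free — reject
E: has peanut, so not paleo; has fish sauce, so not fish-free — reject
F: has fish sauce, so not fish-free; has sesame seed, so not sesame-free (and 1 more) — no
G: has tahini, so not sesame-free — reject
H: has coconut cream, so not coconut-free — reject

none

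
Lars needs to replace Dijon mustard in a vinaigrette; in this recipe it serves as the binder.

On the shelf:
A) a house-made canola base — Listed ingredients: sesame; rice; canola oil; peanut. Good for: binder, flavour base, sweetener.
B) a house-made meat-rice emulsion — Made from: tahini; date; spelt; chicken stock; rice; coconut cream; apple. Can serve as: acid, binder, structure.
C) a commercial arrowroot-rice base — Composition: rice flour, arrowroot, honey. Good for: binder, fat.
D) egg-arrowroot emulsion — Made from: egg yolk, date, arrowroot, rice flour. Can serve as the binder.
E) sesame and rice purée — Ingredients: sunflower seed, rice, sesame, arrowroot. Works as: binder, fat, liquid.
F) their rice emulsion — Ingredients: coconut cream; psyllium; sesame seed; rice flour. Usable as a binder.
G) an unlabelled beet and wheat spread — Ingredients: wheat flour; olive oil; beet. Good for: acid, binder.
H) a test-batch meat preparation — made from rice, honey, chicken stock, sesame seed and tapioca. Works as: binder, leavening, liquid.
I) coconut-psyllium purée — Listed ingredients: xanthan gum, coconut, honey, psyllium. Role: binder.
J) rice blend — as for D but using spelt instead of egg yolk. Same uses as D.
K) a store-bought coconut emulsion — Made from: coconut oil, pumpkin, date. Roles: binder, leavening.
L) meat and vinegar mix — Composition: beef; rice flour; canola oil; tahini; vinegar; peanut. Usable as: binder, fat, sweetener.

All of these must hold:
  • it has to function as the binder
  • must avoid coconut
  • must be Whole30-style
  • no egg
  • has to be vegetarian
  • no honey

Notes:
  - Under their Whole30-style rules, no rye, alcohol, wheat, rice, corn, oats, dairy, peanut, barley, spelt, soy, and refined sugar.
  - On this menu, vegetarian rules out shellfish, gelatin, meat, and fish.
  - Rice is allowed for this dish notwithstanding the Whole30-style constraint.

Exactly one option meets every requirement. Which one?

E

A: has peanut, so not Whole30-style — reject
B: has spelt, so not Whole30-style; has chicken stock, so not vegetarian (and 1 more) — no
C: has honey, so not honey-free — out
D: has egg yolk, so not egg-free — reject
E: rice is permitted under the Whole30-style carve-out; nothing else excluded — OK
F: has coconut cream, so not coconut-free — reject
G: has wheat flour, so not Whole30-style — out
H: has chicken stock, so not vegetarian; has honey, so not honey-free — no
I: has honey, so not honey-free; has coconut, so not coconut-free — no
J: has spelt, so not Whole30-style — reject
K: has coconut oil, so not coconut-free — no
L: has peanut, so not Whole30-style; has beef, so not vegetarian — reject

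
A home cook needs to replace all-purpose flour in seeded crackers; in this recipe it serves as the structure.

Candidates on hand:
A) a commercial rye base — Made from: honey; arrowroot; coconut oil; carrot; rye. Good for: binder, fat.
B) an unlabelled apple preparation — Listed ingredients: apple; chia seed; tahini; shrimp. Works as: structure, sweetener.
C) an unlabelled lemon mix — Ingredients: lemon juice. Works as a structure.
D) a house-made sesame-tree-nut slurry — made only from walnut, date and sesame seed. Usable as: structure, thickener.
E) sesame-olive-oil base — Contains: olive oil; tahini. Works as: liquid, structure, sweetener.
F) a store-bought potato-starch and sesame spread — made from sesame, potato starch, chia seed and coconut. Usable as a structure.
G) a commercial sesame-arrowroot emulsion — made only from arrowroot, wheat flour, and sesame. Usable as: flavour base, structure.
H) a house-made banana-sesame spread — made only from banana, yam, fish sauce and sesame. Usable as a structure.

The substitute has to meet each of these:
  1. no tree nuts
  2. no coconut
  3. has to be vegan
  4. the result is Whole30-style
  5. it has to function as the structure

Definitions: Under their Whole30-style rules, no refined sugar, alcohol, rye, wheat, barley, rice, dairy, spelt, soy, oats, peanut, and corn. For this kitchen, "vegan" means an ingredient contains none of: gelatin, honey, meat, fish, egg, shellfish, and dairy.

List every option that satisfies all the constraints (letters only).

A: not usable as a structure; has rye, so not Whole30-style (and 2 more) — reject
B: has shrimp, so not vegan — out
C: vegan, Whole30-style — valid
D: has walnut, so not tree-nut-free — reject
E: only tahini and olive oil; none excluded — valid
F: has coconut, so not coconut-free — out
G: has wheat flour, so not Whole30-style — no
H: has fish sauce, so not vegan — out

C, E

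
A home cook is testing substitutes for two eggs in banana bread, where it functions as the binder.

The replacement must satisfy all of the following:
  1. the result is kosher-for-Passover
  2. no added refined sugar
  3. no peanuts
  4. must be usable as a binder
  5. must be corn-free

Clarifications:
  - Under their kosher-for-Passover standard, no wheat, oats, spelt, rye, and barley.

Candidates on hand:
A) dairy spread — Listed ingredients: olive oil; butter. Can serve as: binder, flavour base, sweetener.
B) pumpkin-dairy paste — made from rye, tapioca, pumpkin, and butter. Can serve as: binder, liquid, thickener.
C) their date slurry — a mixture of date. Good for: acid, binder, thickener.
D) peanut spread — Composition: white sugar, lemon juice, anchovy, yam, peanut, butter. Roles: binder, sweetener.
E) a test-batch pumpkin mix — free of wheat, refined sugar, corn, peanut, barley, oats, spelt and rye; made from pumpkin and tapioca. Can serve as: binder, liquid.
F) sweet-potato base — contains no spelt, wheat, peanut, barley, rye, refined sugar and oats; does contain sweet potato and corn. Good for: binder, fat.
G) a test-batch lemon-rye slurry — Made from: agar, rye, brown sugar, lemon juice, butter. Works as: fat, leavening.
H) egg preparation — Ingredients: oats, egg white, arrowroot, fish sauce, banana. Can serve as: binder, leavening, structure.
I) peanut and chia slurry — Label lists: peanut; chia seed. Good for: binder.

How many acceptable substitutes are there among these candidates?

3

A: works as a binder, kosher-for-Passover, no peanut — OK
B: has rye, so not kosher-for-Passover — out
C: kosher-for-Passover, no peanut — valid
D: has peanut, so not peanut-free; has white sugar, so not no-added-sugar — no
E: kosher-for-Passover, no peanut — valid
F: has corn, so not corn-free — out
G: not usable as a binder; has rye, so not kosher-for-Passover (and 1 more) — reject
H: has oats, so not kosher-for-Passover — reject
I: has peanut, so not peanut-free — no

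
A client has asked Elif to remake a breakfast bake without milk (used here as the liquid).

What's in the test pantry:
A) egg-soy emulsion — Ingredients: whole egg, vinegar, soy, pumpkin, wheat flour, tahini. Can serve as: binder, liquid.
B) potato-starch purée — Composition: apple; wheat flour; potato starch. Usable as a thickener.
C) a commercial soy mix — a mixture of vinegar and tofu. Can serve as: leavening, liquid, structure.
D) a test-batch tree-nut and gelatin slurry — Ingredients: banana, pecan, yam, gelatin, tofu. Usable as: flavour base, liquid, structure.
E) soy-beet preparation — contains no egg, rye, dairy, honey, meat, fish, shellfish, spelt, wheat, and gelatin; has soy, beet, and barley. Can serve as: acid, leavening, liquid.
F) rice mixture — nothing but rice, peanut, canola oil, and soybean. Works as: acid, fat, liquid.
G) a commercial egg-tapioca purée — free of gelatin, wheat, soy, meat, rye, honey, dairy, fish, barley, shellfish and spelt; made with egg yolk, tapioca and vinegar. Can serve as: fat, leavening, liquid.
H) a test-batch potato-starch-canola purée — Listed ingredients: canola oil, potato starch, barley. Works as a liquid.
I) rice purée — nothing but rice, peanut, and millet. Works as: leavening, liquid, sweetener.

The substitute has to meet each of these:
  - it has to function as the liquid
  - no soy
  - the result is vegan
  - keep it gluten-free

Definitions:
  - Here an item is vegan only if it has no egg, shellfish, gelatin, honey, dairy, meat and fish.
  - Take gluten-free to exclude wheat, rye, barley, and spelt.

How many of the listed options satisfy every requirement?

A: has whole egg, so not vegan; has wheat flour, so not gluten-free (and 1 more) — reject
B: not usable as a liquid; has wheat flour, so not gluten-free — out
C: has tofu, so not soy-free — reject
D: has gelatin, so not vegan; has tofu, so not soy-free — no
E: has barley, so not gluten-free; has soy, so not soy-free — reject
F: has soybean, so not soy-free — no
G: has egg yolk, so not vegan — out
H: has barley, so not gluten-free — no
I: nothing on the exclusion list — OK

1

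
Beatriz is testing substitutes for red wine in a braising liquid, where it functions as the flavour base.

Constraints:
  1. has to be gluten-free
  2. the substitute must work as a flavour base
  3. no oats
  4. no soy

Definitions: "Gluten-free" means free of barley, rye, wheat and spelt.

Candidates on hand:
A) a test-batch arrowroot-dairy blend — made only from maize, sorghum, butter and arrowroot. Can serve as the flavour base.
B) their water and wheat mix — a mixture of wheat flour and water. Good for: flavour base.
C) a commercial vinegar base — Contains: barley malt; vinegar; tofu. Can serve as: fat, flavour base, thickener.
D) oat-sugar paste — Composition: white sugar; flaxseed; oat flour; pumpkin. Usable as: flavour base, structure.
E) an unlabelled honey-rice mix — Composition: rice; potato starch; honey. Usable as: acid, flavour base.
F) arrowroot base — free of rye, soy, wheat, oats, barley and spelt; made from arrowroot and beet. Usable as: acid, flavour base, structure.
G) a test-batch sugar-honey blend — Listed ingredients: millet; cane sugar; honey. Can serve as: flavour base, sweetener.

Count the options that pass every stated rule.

4

A: maize and butter etc. — none of it excluded — OK
B: has wheat flour, so not gluten-free — reject
C: has barley malt, so not gluten-free; has tofu, so not soy-free — reject
D: has oat flour, so not oat-free — reject
E: nothing on the exclusion list — OK
F: every rule checks out — valid
G: no soy, gluten-free — OK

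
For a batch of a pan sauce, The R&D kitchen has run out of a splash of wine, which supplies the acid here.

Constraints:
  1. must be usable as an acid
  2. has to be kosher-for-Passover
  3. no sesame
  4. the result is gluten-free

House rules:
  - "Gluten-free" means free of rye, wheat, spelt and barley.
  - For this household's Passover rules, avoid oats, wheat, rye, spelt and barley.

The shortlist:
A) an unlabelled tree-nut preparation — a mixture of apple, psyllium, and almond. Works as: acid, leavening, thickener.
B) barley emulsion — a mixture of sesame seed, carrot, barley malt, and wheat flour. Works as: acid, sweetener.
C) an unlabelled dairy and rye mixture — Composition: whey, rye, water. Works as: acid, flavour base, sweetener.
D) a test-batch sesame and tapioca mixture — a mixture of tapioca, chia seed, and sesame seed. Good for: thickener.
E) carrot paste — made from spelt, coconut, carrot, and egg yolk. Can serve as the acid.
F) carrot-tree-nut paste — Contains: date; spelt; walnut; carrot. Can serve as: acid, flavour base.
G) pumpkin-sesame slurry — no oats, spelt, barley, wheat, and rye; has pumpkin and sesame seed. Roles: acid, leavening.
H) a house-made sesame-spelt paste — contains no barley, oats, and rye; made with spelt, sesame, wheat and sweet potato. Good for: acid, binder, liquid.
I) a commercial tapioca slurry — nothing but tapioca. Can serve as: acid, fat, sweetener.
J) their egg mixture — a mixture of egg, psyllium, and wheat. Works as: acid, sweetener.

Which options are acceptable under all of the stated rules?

A, I

A: kosher-for-Passover, no sesame — valid
B: has barley malt, so not gluten-free; has barley malt, so not kosher-for-Passover (and 1 more) — reject
C: has rye, so not gluten-free; has rye, so not kosher-for-Passover — no
D: not usable as an acid; has sesame seed, so not sesame-free — no
E: has spelt, so not gluten-free; has spelt, so not kosher-for-Passover — reject
F: has spelt, so not gluten-free; has spelt, so not kosher-for-Passover — out
G: has sesame seed, so not sesame-free — out
H: has spelt, so not gluten-free; has spelt, so not kosher-for-Passover (and 1 more) — reject
I: works as an acid, gluten-free, kosher-for-Passover — OK
J: has wheat, so not gluten-free; has wheat, so not kosher-for-Passover — reject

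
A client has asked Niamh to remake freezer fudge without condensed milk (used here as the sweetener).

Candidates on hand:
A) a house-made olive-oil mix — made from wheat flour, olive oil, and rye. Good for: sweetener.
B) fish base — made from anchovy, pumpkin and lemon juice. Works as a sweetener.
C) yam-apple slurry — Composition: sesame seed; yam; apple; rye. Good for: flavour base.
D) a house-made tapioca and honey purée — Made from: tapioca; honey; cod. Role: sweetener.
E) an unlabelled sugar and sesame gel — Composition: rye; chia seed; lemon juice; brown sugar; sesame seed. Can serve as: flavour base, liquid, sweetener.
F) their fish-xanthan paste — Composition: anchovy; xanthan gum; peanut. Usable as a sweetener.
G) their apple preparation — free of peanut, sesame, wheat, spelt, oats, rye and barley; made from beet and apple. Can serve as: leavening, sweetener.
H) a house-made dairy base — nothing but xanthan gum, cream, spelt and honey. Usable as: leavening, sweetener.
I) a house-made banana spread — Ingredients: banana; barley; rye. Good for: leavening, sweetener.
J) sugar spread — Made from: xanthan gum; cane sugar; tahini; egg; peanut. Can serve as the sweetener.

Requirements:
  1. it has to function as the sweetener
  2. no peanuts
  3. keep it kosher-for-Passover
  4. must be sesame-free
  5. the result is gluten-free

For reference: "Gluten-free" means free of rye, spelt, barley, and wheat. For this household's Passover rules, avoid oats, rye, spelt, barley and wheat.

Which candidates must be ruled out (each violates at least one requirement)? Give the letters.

A: has rye, so not gluten-free; has rye, so not kosher-for-Passover — out
B: only anchovy, pumpkin and lemon juice; none excluded — keep
C: not usable as a sweetener; has rye, so not gluten-free (and 2 more) — no
D: works as a sweetener, no sesame, gluten-free — valid
E: has rye, so not gluten-free; has rye, so not kosher-for-Passover (and 1 more) — reject
F: has peanut, so not peanut-free — out
G: nothing on the exclusion list — valid
H: has spelt, so not gluten-free; has spelt, so not kosher-for-Passover — reject
I: has barley, so not gluten-free; has barley, so not kosher-for-Passover — out
J: has tahini, so not sesame-free; has peanut, so not peanut-free — no

A, C, E, F, H, I, J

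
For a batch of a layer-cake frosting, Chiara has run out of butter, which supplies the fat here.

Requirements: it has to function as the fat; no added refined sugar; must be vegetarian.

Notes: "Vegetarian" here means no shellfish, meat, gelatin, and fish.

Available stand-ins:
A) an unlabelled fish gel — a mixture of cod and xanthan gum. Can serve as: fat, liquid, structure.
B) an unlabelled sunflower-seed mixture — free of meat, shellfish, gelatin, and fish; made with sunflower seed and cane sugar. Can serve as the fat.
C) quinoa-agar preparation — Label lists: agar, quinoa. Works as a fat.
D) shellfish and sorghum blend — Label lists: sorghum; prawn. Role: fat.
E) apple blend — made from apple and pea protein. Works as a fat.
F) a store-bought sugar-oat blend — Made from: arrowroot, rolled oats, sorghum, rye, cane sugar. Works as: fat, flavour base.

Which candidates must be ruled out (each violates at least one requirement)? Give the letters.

A, B, D, F

A: has cod, so not vegetarian — out
B: has cane sugar, so not no-added-sugar — no
C: only quinoa and agar; none excluded — valid
D: has prawn, so not vegetarian — no
E: works as a fat, vegetarian, no refined sugar — keep
F: has cane sugar, so not no-added-sugar — out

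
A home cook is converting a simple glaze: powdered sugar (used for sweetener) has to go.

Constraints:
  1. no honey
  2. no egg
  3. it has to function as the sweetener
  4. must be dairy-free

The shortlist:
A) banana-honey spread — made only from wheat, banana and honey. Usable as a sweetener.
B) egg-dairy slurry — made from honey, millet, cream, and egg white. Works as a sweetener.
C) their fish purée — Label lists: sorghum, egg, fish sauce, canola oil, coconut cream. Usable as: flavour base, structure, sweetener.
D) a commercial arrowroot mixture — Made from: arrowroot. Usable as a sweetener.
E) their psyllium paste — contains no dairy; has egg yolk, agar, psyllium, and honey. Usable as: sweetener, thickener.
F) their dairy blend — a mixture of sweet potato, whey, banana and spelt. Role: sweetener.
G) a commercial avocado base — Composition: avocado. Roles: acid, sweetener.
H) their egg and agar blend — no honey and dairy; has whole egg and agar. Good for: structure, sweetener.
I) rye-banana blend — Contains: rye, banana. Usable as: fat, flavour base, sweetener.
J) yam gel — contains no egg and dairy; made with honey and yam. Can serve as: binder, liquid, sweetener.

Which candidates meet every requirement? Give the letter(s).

A: has honey, so not honey-free — reject
B: has honey, so not honey-free; has cream, so not dairy-free (and 1 more) — no
C: has egg, so not egg-free — out
D: works as a sweetener, no honey, no egg — valid
E: has honey, so not honey-free; has egg yolk, so not egg-free — out
F: has whey, so not dairy-free — reject
G: works as a sweetener, no dairy, no egg — keep
H: has whole egg, so not egg-free — reject
I: only rye and banana; none excluded — valid
J: has honey, so not honey-free — out

D, G, I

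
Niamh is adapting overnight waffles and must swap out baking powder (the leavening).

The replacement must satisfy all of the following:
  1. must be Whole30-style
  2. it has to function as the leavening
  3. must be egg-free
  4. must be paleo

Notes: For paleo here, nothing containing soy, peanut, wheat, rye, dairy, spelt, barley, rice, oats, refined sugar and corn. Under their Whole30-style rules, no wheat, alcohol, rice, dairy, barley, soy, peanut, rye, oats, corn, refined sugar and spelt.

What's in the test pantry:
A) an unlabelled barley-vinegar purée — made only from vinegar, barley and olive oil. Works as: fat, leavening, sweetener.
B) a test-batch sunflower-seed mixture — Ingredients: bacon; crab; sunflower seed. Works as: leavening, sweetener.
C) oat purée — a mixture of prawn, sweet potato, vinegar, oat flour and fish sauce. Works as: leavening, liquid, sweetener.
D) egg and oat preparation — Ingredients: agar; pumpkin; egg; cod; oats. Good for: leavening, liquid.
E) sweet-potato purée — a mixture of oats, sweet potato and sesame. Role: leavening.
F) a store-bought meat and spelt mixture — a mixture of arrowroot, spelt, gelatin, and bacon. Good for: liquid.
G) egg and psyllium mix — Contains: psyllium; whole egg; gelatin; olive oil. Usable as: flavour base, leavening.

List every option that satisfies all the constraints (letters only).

B

A: has barley, so not paleo; has barley, so not Whole30-style — no
B: nothing on the exclusion list — valid
C: has oat flour, so not paleo; has oat flour, so not Whole30-style — no
D: has oats, so not paleo; has oats, so not Whole30-style (and 1 more) — reject
E: has oats, so not paleo; has oats, so not Whole30-style — reject
F: not usable as a leavening; has spelt, so not paleo (and 1 more) — reject
G: has whole egg, so not egg-free — reject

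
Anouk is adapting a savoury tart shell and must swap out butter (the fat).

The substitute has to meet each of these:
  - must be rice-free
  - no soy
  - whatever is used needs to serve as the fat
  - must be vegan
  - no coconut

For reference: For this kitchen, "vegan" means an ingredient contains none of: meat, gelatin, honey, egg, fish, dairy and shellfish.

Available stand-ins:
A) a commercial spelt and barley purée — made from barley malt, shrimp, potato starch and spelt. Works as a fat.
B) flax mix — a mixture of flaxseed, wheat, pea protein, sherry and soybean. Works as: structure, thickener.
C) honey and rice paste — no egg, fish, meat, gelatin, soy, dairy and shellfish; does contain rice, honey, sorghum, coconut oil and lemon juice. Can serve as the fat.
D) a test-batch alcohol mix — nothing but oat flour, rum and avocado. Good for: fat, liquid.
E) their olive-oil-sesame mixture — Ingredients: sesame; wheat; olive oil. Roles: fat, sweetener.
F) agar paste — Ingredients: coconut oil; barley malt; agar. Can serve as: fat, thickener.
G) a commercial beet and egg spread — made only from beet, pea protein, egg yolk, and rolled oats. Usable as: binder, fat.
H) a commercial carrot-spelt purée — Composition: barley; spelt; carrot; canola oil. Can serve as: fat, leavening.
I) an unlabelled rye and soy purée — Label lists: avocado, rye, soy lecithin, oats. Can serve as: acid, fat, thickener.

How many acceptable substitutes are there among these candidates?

A: has shrimp, so not vegan — no
B: not usable as a fat; has soybean, so not soy-free — no
C: has honey, so not vegan; has rice, so not rice-free (and 1 more) — reject
D: works as a fat, no coconut, no rice — OK
E: no soy, vegan — valid
F: has coconut oil, so not coconut-free — reject
G: has egg yolk, so not vegan — reject
H: barley and spelt etc. — none of it excluded — keep
I: has soy lecithin, so not soy-free — out

3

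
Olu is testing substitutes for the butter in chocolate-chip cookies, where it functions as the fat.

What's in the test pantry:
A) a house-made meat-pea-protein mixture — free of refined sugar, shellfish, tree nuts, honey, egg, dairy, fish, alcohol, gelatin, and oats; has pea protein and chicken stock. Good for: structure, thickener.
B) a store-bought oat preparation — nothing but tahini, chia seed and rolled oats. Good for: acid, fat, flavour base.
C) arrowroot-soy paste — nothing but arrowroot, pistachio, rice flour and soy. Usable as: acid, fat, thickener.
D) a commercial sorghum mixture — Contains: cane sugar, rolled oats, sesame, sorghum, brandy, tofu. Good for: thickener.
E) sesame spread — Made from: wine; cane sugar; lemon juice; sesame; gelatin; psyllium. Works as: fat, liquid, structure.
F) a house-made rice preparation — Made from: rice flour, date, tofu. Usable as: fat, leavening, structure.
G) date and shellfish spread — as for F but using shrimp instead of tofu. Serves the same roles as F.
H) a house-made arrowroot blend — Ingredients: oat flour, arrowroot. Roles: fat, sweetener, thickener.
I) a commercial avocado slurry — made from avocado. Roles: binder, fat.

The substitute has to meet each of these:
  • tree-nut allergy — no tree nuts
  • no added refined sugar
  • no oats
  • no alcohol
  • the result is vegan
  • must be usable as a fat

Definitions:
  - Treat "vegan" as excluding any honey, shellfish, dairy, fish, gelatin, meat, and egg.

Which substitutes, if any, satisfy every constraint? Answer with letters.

A: not usable as a fat; has chicken stock, so not vegan — out
B: has rolled oats, so not oat-free — no
C: has pistachio, so not tree-nut-free — out
D: not usable as a fat; has rolled oats, so not oat-free (and 2 more) — out
E: has gelatin, so not vegan; has wine, so not alcohol-free (and 1 more) — out
F: only rice flour, tofu, and date; none excluded — OK
G: has shrimp, so not vegan — reject
H: has oat flour, so not oat-free — no
I: no tree nuts, vegan — keep

F, I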